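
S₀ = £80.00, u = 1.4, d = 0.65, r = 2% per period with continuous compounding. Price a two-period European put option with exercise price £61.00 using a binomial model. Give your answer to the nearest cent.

£6.70

Risk-neutral probability p = (e^0.02 − 0.65)/(1.4 − 0.65) = 0.3702/0.7500 = 0.4936
Terminal stock prices: S_uu = 156.8, S_ud = 72.8, S_dd = 33.8
Terminal payoffs (K − S): max(-95.8, 0) = 0, max(-11.8, 0) = 0, max(27.2, 0) = 27.2
Node u (S = 112): V_u = e^(−0.02)·[0.4936·0.0000 + 0.5064·0.0000] = 0.0000
Node d (S = 52): V_d = e^(−0.02)·[0.4936·0.0000 + 0.5064·27.2000] = 13.5013
Node 0 (S = 80): V_0 = e^(−0.02)·[0.4936·0.0000 + 0.5064·13.5013] = 6.7016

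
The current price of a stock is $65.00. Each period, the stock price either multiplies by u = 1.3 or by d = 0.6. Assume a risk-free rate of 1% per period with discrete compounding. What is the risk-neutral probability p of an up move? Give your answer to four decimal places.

p = 0.5857

Risk-neutral probability p = (1 + 0.01 − 0.6)/(1.3 − 0.6) = 0.4100/0.7000 = 0.5857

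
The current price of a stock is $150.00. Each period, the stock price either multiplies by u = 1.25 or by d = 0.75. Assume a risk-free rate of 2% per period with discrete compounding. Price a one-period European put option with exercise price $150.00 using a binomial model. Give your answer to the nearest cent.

$16.91

Risk-neutral probability p = (1 + 0.02 − 0.75)/(1.25 − 0.75) = 0.2700/0.5000 = 0.5400
Terminal stock prices: S_u = 187.5, S_d = 112.5
Terminal payoffs (K − S): max(-37.5, 0) = 0, max(37.5, 0) = 37.5
Node 0 (S = 150): V_0 = 1/1.02·[0.5400·0.0000 + 0.4600·37.5000] = 16.9118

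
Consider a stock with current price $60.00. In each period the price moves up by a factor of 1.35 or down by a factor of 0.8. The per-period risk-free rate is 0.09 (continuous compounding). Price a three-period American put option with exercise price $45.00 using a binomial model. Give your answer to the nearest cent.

Risk-neutral probability p = (e^0.09 − 0.8)/(1.35 − 0.8) = 0.2942/0.5500 = 0.5349
Terminal stock prices: S_uuu = 147.6, S_uud = 87.48, S_udd = 51.84, S_ddd = 30.72
Terminal payoffs (K − S): max(-102.6, 0) = 0, max(-42.48, 0) = 0, max(-6.84, 0) = 0, max(14.28, 0) = 14.28
Node uu (S = 109.4): continuation = e^(−0.09)·[0.5349·0.0000 + 0.4651·0.0000] = 0.0000; exercise value = 0.0000 ≤ continuation, so V_uu = 0.0000
Node ud (S = 64.8): continuation = e^(−0.09)·[0.5349·0.0000 + 0.4651·0.0000] = 0.0000; exercise value = 0.0000 ≤ continuation, so V_ud = 0.0000
Node dd (S = 38.4): continuation = e^(−0.09)·[0.5349·0.0000 + 0.4651·14.2800] = 6.0705; exercise value = 6.6000 > continuation, so V_dd = 6.6000 (exercise)
Node u (S = 81): continuation = e^(−0.09)·[0.5349·0.0000 + 0.4651·0.0000] = 0.0000; exercise value = 0.0000 ≤ continuation, so V_u = 0.0000
Node d (S = 48): continuation = e^(−0.09)·[0.5349·0.0000 + 0.4651·6.6000] = 2.8057; exercise value = 0.0000 ≤ continuation, so V_d = 2.8057
Node 0 (S = 60): continuation = e^(−0.09)·[0.5349·0.0000 + 0.4651·2.8057] = 1.1927; exercise value = 0.0000 ≤ continuation, so V_0 = 1.1927

$1.19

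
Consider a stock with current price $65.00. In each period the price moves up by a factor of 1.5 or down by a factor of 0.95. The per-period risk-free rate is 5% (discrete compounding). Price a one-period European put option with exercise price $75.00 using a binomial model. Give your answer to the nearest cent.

Risk-neutral probability p = (1 + 0.05 − 0.95)/(1.5 − 0.95) = 0.1000/0.5500 = 0.1818
Terminal stock prices: S_u = 97.5, S_d = 61.75
Terminal payoffs (K − S): max(-22.5, 0) = 0, max(13.25, 0) = 13.25
Node 0 (S = 65): V_0 = 1/1.05·[0.1818·0.0000 + 0.8182·13.2500] = 10.3247

$10.32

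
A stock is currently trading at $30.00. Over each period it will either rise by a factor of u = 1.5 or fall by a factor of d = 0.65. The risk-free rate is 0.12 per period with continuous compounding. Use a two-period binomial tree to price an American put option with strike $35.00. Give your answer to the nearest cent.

$7.14

Risk-neutral probability p = (e^0.12 − 0.65)/(1.5 − 0.65) = 0.4775/0.8500 = 0.5618
Terminal stock prices: S_uu = 67.5, S_ud = 29.25, S_dd = 12.68
Terminal payoffs (K − S): max(-32.5, 0) = 0, max(5.75, 0) = 5.75, max(22.32, 0) = 22.32
Node u (S = 45): continuation = e^(−0.12)·[0.5618·0.0000 + 0.4382·5.7500] = 2.2349; exercise value = 0.0000 ≤ continuation, so V_u = 2.2349
Node d (S = 19.5): continuation = e^(−0.12)·[0.5618·5.7500 + 0.4382·22.3250] = 11.5422; exercise value = 15.5000 > continuation, so V_d = 15.5000 (exercise)
Node 0 (S = 30): continuation = e^(−0.12)·[0.5618·2.2349 + 0.4382·15.5000] = 7.1381; exercise value = 5.0000 ≤ continuation, so V_0 = 7.1381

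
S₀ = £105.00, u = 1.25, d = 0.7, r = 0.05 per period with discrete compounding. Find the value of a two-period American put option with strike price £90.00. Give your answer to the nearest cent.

£5.71

Risk-neutral probability p = (1 + 0.05 − 0.7)/(1.25 − 0.7) = 0.3500/0.5500 = 0.6364
Terminal stock prices: S_uu = 164.1, S_ud = 91.88, S_dd = 51.45
Terminal payoffs (K − S): max(-74.06, 0) = 0, max(-1.875, 0) = 0, max(38.55, 0) = 38.55
Node u (S = 131.2): continuation = 1/1.05·[0.6364·0.0000 + 0.3636·0.0000] = 0.0000; exercise value = 0.0000 ≤ continuation, so V_u = 0.0000
Node d (S = 73.5): continuation = 1/1.05·[0.6364·0.0000 + 0.3636·38.5500] = 13.3506; exercise value = 16.5000 > continuation, so V_d = 16.5000 (exercise)
Node 0 (S = 105): continuation = 1/1.05·[0.6364·0.0000 + 0.3636·16.5000] = 5.7143; exercise value = 0.0000 ≤ continuation, so V_0 = 5.7143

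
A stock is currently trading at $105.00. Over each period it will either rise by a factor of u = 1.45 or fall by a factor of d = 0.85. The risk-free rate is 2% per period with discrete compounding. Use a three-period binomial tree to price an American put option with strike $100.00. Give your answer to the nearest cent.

Risk-neutral probability p = (1 + 0.02 − 0.85)/(1.45 − 0.85) = 0.1700/0.6000 = 0.2833
Terminal stock prices: S_uuu = 320.1, S_uud = 187.6, S_udd = 110, S_ddd = 64.48
Terminal payoffs (K − S): max(-220.1, 0) = 0, max(-87.65, 0) = 0, max(-10, 0) = 0, max(35.52, 0) = 35.52
Node uu (S = 220.8): continuation = 1/1.02·[0.2833·0.0000 + 0.7167·0.0000] = 0.0000; exercise value = 0.0000 ≤ continuation, so V_uu = 0.0000
Node ud (S = 129.4): continuation = 1/1.02·[0.2833·0.0000 + 0.7167·0.0000] = 0.0000; exercise value = 0.0000 ≤ continuation, so V_ud = 0.0000
Node dd (S = 75.86): continuation = 1/1.02·[0.2833·0.0000 + 0.7167·35.5169] = 24.9547; exercise value = 24.1375 ≤ continuation, so V_dd = 24.9547
Node u (S = 152.2): continuation = 1/1.02·[0.2833·0.0000 + 0.7167·0.0000] = 0.0000; exercise value = 0.0000 ≤ continuation, so V_u = 0.0000
Node d (S = 89.25): continuation = 1/1.02·[0.2833·0.0000 + 0.7167·24.9547] = 17.5335; exercise value = 10.7500 ≤ continuation, so V_d = 17.5335
Node 0 (S = 105): continuation = 1/1.02·[0.2833·0.0000 + 0.7167·17.5335] = 12.3193; exercise value = 0.0000 ≤ continuation, so V_0 = 12.3193

$12.32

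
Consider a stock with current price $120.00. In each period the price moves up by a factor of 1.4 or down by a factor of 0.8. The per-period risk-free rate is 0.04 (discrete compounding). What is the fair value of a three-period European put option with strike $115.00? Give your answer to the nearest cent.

$13.16

Risk-neutral probability p = (1 + 0.04 − 0.8)/(1.4 − 0.8) = 0.2400/0.6000 = 0.4000
Terminal stock prices: S_uuu = 329.3, S_uud = 188.2, S_udd = 107.5, S_ddd = 61.44
Terminal payoffs (K − S): max(-214.3, 0) = 0, max(-73.16, 0) = 0, max(7.48, 0) = 7.48, max(53.56, 0) = 53.56
Node uu (S = 235.2): V_uu = 1/1.04·[0.4000·0.0000 + 0.6000·0.0000] = 0.0000
Node ud (S = 134.4): V_ud = 1/1.04·[0.4000·0.0000 + 0.6000·7.4800] = 4.3154
Node dd (S = 76.8): V_dd = 1/1.04·[0.4000·7.4800 + 0.6000·53.5600] = 33.7769
Node u (S = 168): V_u = 1/1.04·[0.4000·0.0000 + 0.6000·4.3154] = 2.4896
Node d (S = 96): V_d = 1/1.04·[0.4000·4.3154 + 0.6000·33.7769] = 21.1464
Node 0 (S = 120): V_0 = 1/1.04·[0.4000·2.4896 + 0.6000·21.1464] = 13.1574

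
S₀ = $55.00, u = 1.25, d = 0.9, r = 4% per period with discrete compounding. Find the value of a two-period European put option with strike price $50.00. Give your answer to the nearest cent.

$1.81

Risk-neutral probability p = (1 + 0.04 − 0.9)/(1.25 − 0.9) = 0.1400/0.3500 = 0.4000
Terminal stock prices: S_uu = 85.94, S_ud = 61.88, S_dd = 44.55
Terminal payoffs (K − S): max(-35.94, 0) = 0, max(-11.88, 0) = 0, max(5.45, 0) = 5.45
Node u (S = 68.75): V_u = 1/1.04·[0.4000·0.0000 + 0.6000·0.0000] = 0.0000
Node d (S = 49.5): V_d = 1/1.04·[0.4000·0.0000 + 0.6000·5.4500] = 3.1442
Node 0 (S = 55): V_0 = 1/1.04·[0.4000·0.0000 + 0.6000·3.1442] = 1.8140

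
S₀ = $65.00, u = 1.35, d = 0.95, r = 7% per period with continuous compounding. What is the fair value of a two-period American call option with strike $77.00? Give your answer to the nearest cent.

$5.73

Risk-neutral probability p = (e^0.07 − 0.95)/(1.35 − 0.95) = 0.1225/0.4000 = 0.3063
Terminal stock prices: S_uu = 118.5, S_ud = 83.36, S_dd = 58.66
Terminal payoffs (S − K): max(41.46, 0) = 41.46, max(6.362, 0) = 6.362, max(-18.34, 0) = 0
Node u (S = 87.75): continuation = e^(−0.07)·[0.3063·41.4625 + 0.6937·6.3625] = 15.9557; exercise value = 10.7500 ≤ continuation, so V_u = 15.9557
Node d (S = 61.75): continuation = e^(−0.07)·[0.3063·6.3625 + 0.6937·0.0000] = 1.8169; exercise value = 0.0000 ≤ continuation, so V_d = 1.8169
Node 0 (S = 65): continuation = e^(−0.07)·[0.3063·15.9557 + 0.6937·1.8169] = 5.7316; exercise value = 0.0000 ≤ continuation, so V_0 = 5.7316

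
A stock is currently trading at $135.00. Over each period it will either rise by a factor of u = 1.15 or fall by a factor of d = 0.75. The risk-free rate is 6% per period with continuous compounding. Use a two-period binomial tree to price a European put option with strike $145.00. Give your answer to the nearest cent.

Risk-neutral probability p = (e^0.06 − 0.75)/(1.15 − 0.75) = 0.3118/0.4000 = 0.7796
Terminal stock prices: S_uu = 178.5, S_ud = 116.4, S_dd = 75.94
Terminal payoffs (K − S): max(-33.54, 0) = 0, max(28.56, 0) = 28.56, max(69.06, 0) = 69.06
Node u (S = 155.2): V_u = e^(−0.06)·[0.7796·0.0000 + 0.2204·28.5625] = 5.9288
Node d (S = 101.2): V_d = e^(−0.06)·[0.7796·28.5625 + 0.2204·69.0625] = 35.3059
Node 0 (S = 135): V_0 = e^(−0.06)·[0.7796·5.9288 + 0.2204·35.3059] = 11.6814

$11.68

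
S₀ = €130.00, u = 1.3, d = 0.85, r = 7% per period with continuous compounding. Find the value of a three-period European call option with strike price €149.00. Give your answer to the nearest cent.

Risk-neutral probability p = (e^0.07 − 0.85)/(1.3 − 0.85) = 0.2225/0.4500 = 0.4945
Terminal stock prices: S_uuu = 285.6, S_uud = 186.7, S_udd = 122.1, S_ddd = 79.84
Terminal payoffs (S − K): max(136.6, 0) = 136.6, max(37.75, 0) = 37.75, max(-26.9, 0) = 0, max(-69.16, 0) = 0
Node uu (S = 219.7): V_uu = e^(−0.07)·[0.4945·136.6100 + 0.5055·37.7450] = 80.7733
Node ud (S = 143.7): V_ud = e^(−0.07)·[0.4945·37.7450 + 0.5055·0.0000] = 17.4017
Node dd (S = 93.92): V_dd = e^(−0.07)·[0.4945·0.0000 + 0.5055·0.0000] = 0.0000
Node u (S = 169): V_u = e^(−0.07)·[0.4945·80.7733 + 0.5055·17.4017] = 45.4417
Node d (S = 110.5): V_d = e^(−0.07)·[0.4945·17.4017 + 0.5055·0.0000] = 8.0228
Node 0 (S = 130): V_0 = e^(−0.07)·[0.4945·45.4417 + 0.5055·8.0228] = 24.7318

€24.73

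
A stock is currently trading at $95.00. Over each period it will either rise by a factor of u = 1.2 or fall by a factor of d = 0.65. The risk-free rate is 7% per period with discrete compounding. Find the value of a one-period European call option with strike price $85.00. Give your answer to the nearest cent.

Risk-neutral probability p = (1 + 0.07 − 0.65)/(1.2 − 0.65) = 0.4200/0.5500 = 0.7636
Terminal stock prices: S_u = 114, S_d = 61.75
Terminal payoffs (S − K): max(29, 0) = 29, max(-23.25, 0) = 0
Node 0 (S = 95): V_0 = 1/1.07·[0.7636·29.0000 + 0.2364·0.0000] = 20.6967

$20.70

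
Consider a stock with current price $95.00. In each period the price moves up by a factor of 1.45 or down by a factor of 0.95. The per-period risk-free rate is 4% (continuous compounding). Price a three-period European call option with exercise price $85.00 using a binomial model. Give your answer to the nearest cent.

$21.34

Risk-neutral probability p = (e^0.04 − 0.95)/(1.45 − 0.95) = 0.0908/0.5000 = 0.1816
Terminal stock prices: S_uuu = 289.6, S_uud = 189.8, S_udd = 124.3, S_ddd = 81.45
Terminal payoffs (S − K): max(204.6, 0) = 204.6, max(104.8, 0) = 104.8, max(39.32, 0) = 39.32, max(-3.549, 0) = 0
Node uu (S = 199.7): V_uu = e^(−0.04)·[0.1816·204.6194 + 0.8184·104.7506] = 118.0704
Node ud (S = 130.9): V_ud = e^(−0.04)·[0.1816·104.7506 + 0.8184·39.3194] = 49.1954
Node dd (S = 85.74): V_dd = e^(−0.04)·[0.1816·39.3194 + 0.8184·0.0000] = 6.8612
Node u (S = 137.8): V_u = e^(−0.04)·[0.1816·118.0704 + 0.8184·49.1954] = 59.2851
Node d (S = 90.25): V_d = e^(−0.04)·[0.1816·49.1954 + 0.8184·6.8612] = 13.9795
Node 0 (S = 95): V_0 = e^(−0.04)·[0.1816·59.2851 + 0.8184·13.9795] = 21.3372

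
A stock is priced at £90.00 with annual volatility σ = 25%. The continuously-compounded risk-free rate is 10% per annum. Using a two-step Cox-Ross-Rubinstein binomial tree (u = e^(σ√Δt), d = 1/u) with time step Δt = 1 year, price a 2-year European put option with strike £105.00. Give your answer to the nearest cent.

CRR parameters: u = e^(σ√Δt) = e^(0.25·√1) = 1.2840, d = 1/u = 0.7788
Per-period rate: rΔt = 0.1·1 = 0.1, so R = e^0.1 = 1.1052
Risk-neutral probability p = (e^0.1 − 0.7788)/(1.2840 − 0.7788) = 0.3264/0.5052 = 0.6460
Terminal stock prices: S_uu = 148.4, S_ud = 90, S_dd = 54.59
Terminal payoffs (K − S): max(-43.38, 0) = 0, max(15, 0) = 15, max(50.41, 0) = 50.41
Node u (S = 115.6): V_u = e^(−0.1)·[0.6460·0.0000 + 0.3540·15.0000] = 4.8048
Node d (S = 70.09): V_d = e^(−0.1)·[0.6460·15.0000 + 0.3540·50.4122] = 24.9159
Node 0 (S = 90): V_0 = e^(−0.1)·[0.6460·4.8048 + 0.3540·24.9159] = 10.7896

£10.79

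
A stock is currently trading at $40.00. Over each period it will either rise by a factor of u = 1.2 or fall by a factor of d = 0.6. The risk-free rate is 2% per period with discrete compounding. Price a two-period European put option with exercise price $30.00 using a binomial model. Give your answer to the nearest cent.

Risk-neutral probability p = (1 + 0.02 − 0.6)/(1.2 − 0.6) = 0.4200/0.6000 = 0.7000
Terminal stock prices: S_uu = 57.6, S_ud = 28.8, S_dd = 14.4
Terminal payoffs (K − S): max(-27.6, 0) = 0, max(1.2, 0) = 1.2, max(15.6, 0) = 15.6
Node u (S = 48): V_u = 1/1.02·[0.7000·0.0000 + 0.3000·1.2000] = 0.3529
Node d (S = 24): V_d = 1/1.02·[0.7000·1.2000 + 0.3000·15.6000] = 5.4118
Node 0 (S = 40): V_0 = 1/1.02·[0.7000·0.3529 + 0.3000·5.4118] = 1.8339

$1.83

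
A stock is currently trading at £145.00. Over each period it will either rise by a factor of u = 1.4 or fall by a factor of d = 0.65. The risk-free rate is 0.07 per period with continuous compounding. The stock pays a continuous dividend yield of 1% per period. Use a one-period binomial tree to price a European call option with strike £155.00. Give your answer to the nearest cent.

£24.58

Per-period risk-free factor R = e^0.07 = 1.0725; dividend-adjusted growth = e^(0.07−0.01) = 1.0618.
Risk-neutral probability p = (1.0618 − 0.65)/(1.4 − 0.65) = 0.4118/0.7500 = 0.5491
Terminal stock prices: S_u = 203, S_d = 94.25
Terminal payoffs (S − K): max(48, 0) = 48, max(-60.75, 0) = 0
Node 0 (S = 145): V_0 = e^(−0.07)·[0.5491·48.0000 + 0.4509·0.0000] = 24.5756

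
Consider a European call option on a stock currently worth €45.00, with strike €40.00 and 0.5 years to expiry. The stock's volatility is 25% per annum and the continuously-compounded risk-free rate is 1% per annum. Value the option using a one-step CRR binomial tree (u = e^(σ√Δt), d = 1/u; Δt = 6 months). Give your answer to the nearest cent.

CRR parameters: u = e^(σ√Δt) = e^(0.25·√0.5) = 1.1934, d = 1/u = 0.8380
Per-period rate: rΔt = 0.01·0.5 = 0.005, so R = e^0.005 = 1.0050
Risk-neutral probability p = (e^0.005 − 0.8380)/(1.1934 − 0.8380) = 0.1670/0.3554 = 0.4700
Terminal stock prices: S_u = 53.7, S_d = 37.71
Terminal payoffs (S − K): max(13.7, 0) = 13.7, max(-2.291, 0) = 0
Node 0 (S = 45): V_0 = e^(−0.005)·[0.4700·13.7014 + 0.5300·0.0000] = 6.4079

€6.41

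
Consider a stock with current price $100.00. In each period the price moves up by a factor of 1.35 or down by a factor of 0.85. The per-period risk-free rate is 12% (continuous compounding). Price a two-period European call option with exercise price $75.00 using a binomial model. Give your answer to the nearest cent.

$41.43

Risk-neutral probability p = (e^0.12 − 0.85)/(1.35 − 0.85) = 0.2775/0.5000 = 0.5550
Terminal stock prices: S_uu = 182.3, S_ud = 114.8, S_dd = 72.25
Terminal payoffs (S − K): max(107.3, 0) = 107.3, max(39.75, 0) = 39.75, max(-2.75, 0) = 0
Node u (S = 135): V_u = e^(−0.12)·[0.5550·107.2500 + 0.4450·39.7500] = 68.4810
Node d (S = 85): V_d = e^(−0.12)·[0.5550·39.7500 + 0.4450·0.0000] = 19.5664
Node 0 (S = 100): V_0 = e^(−0.12)·[0.5550·68.4810 + 0.4450·19.5664] = 41.4313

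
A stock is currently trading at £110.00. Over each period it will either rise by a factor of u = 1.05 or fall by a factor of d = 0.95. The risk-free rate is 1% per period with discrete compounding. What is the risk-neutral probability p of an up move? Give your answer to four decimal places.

Risk-neutral probability p = (1 + 0.01 − 0.95)/(1.05 − 0.95) = 0.0600/0.1000 = 0.6000

p = 0.6000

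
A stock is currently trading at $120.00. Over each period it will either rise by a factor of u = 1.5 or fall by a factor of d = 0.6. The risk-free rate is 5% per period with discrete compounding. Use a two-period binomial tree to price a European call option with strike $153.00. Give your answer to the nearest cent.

$26.53

Risk-neutral probability p = (1 + 0.05 − 0.6)/(1.5 − 0.6) = 0.4500/0.9000 = 0.5000
Terminal stock prices: S_uu = 270, S_ud = 108, S_dd = 43.2
Terminal payoffs (S − K): max(117, 0) = 117, max(-45, 0) = 0, max(-109.8, 0) = 0
Node u (S = 180): V_u = 1/1.05·[0.5000·117.0000 + 0.5000·0.0000] = 55.7143
Node d (S = 72): V_d = 1/1.05·[0.5000·0.0000 + 0.5000·0.0000] = 0.0000
Node 0 (S = 120): V_0 = 1/1.05·[0.5000·55.7143 + 0.5000·0.0000] = 26.5306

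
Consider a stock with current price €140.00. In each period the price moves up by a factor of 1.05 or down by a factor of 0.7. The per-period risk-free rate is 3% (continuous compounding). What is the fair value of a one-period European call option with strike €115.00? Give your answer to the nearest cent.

Risk-neutral probability p = (e^0.03 − 0.7)/(1.05 − 0.7) = 0.3305/0.3500 = 0.9442
Terminal stock prices: S_u = 147, S_d = 98
Terminal payoffs (S − K): max(32, 0) = 32, max(-17, 0) = 0
Node 0 (S = 140): V_0 = e^(−0.03)·[0.9442·32.0000 + 0.0558·0.0000] = 29.3201

€29.32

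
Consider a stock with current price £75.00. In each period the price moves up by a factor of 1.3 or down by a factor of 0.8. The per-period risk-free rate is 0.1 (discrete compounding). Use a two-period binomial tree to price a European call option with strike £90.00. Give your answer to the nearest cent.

Risk-neutral probability p = (1 + 0.1 − 0.8)/(1.3 − 0.8) = 0.3000/0.5000 = 0.6000
Terminal stock prices: S_uu = 126.8, S_ud = 78, S_dd = 48
Terminal payoffs (S − K): max(36.75, 0) = 36.75, max(-12, 0) = 0, max(-42, 0) = 0
Node u (S = 97.5): V_u = 1/1.1·[0.6000·36.7500 + 0.4000·0.0000] = 20.0455
Node d (S = 60): V_d = 1/1.1·[0.6000·0.0000 + 0.4000·0.0000] = 0.0000
Node 0 (S = 75): V_0 = 1/1.1·[0.6000·20.0455 + 0.4000·0.0000] = 10.9339

£10.93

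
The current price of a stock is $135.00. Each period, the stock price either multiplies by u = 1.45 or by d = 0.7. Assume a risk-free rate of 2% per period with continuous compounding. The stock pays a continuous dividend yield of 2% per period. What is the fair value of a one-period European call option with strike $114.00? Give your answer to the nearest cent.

$32.05

Per-period risk-free factor R = e^0.02 = 1.0202; dividend-adjusted growth = e^(0.02−0.02) = 1.0000.
Risk-neutral probability p = (1.0000 − 0.7)/(1.45 − 0.7) = 0.3000/0.7500 = 0.4000
Terminal stock prices: S_u = 195.8, S_d = 94.5
Terminal payoffs (S − K): max(81.75, 0) = 81.75, max(-19.5, 0) = 0
Node 0 (S = 135): V_0 = e^(−0.02)·[0.4000·81.7500 + 0.6000·0.0000] = 32.0525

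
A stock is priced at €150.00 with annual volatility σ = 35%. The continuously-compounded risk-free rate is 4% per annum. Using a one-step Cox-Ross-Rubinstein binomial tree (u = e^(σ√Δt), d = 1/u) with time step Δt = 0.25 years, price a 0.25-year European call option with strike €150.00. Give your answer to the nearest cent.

€13.77

CRR parameters: u = e^(σ√Δt) = e^(0.35·√0.25) = 1.1912, d = 1/u = 0.8395
Per-period rate: rΔt = 0.04·0.25 = 0.01, so R = e^0.01 = 1.0101
Risk-neutral probability p = (e^0.01 − 0.8395)/(1.1912 − 0.8395) = 0.1706/0.3518 = 0.4849
Terminal stock prices: S_u = 178.7, S_d = 125.9
Terminal payoffs (S − K): max(28.69, 0) = 28.69, max(-24.08, 0) = 0
Node 0 (S = 150): V_0 = e^(−0.01)·[0.4849·28.6869 + 0.5151·0.0000] = 13.7727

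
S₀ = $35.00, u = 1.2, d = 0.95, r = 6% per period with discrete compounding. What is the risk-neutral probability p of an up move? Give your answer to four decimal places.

Risk-neutral probability p = (1 + 0.06 − 0.95)/(1.2 − 0.95) = 0.1100/0.2500 = 0.4400

p = 0.4400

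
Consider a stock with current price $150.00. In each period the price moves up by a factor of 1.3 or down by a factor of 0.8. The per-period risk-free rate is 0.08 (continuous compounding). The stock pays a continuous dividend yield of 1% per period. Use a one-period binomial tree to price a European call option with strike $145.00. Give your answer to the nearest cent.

Per-period risk-free factor R = e^0.08 = 1.0833; dividend-adjusted growth = e^(0.08−0.01) = 1.0725.
Risk-neutral probability p = (1.0725 − 0.8)/(1.3 − 0.8) = 0.2725/0.5000 = 0.5450
Terminal stock prices: S_u = 195, S_d = 120
Terminal payoffs (S − K): max(50, 0) = 50, max(-25, 0) = 0
Node 0 (S = 150): V_0 = e^(−0.08)·[0.5450·50.0000 + 0.4550·0.0000] = 25.1557

$25.16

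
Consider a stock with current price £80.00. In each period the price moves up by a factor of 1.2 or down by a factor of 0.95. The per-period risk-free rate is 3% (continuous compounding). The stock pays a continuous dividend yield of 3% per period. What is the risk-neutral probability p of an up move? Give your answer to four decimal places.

p = 0.2000

Per-period risk-free factor R = e^0.03 = 1.0305; dividend-adjusted growth = e^(0.03−0.03) = 1.0000.
Risk-neutral probability p = (1.0000 − 0.95)/(1.2 − 0.95) = 0.0500/0.2500 = 0.2000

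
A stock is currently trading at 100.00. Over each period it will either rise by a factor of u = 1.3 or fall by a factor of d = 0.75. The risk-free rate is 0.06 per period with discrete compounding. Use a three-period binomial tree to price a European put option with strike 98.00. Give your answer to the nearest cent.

10.62

Risk-neutral probability p = (1 + 0.06 − 0.75)/(1.3 − 0.75) = 0.3100/0.5500 = 0.5636
Terminal stock prices: S_uuu = 219.7, S_uud = 126.8, S_udd = 73.12, S_ddd = 42.19
Terminal payoffs (K − S): max(-121.7, 0) = 0, max(-28.75, 0) = 0, max(24.88, 0) = 24.88, max(55.81, 0) = 55.81
Node uu (S = 169): V_uu = 1/1.06·[0.5636·0.0000 + 0.4364·0.0000] = 0.0000
Node ud (S = 97.5): V_ud = 1/1.06·[0.5636·0.0000 + 0.4364·24.8750] = 10.2401
Node dd (S = 56.25): V_dd = 1/1.06·[0.5636·24.8750 + 0.4364·55.8125] = 36.2028
Node u (S = 130): V_u = 1/1.06·[0.5636·0.0000 + 0.4364·10.2401] = 4.2155
Node d (S = 75): V_d = 1/1.06·[0.5636·10.2401 + 0.4364·36.2028] = 20.3484
Node 0 (S = 100): V_0 = 1/1.06·[0.5636·4.2155 + 0.4364·20.3484] = 10.6182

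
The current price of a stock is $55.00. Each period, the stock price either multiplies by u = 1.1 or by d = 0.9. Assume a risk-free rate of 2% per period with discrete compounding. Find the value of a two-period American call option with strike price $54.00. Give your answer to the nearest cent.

$4.55

Risk-neutral probability p = (1 + 0.02 − 0.9)/(1.1 − 0.9) = 0.1200/0.2000 = 0.6000
Terminal stock prices: S_uu = 66.55, S_ud = 54.45, S_dd = 44.55
Terminal payoffs (S − K): max(12.55, 0) = 12.55, max(0.45, 0) = 0.45, max(-9.45, 0) = 0
Node u (S = 60.5): continuation = 1/1.02·[0.6000·12.5500 + 0.4000·0.4500] = 7.5588; exercise value = 6.5000 ≤ continuation, so V_u = 7.5588
Node d (S = 49.5): continuation = 1/1.02·[0.6000·0.4500 + 0.4000·0.0000] = 0.2647; exercise value = 0.0000 ≤ continuation, so V_d = 0.2647
Node 0 (S = 55): continuation = 1/1.02·[0.6000·7.5588 + 0.4000·0.2647] = 4.5502; exercise value = 1.0000 ≤ continuation, so V_0 = 4.5502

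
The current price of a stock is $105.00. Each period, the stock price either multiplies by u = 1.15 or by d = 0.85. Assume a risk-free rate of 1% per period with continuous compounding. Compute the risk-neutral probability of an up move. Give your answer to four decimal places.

p = 0.5335

Risk-neutral probability p = (e^0.01 − 0.85)/(1.15 − 0.85) = 0.1601/0.3000 = 0.5335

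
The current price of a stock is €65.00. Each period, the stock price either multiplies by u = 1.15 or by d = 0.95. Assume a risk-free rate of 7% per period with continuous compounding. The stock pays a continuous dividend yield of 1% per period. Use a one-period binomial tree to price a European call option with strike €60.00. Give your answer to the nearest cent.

Per-period risk-free factor R = e^0.07 = 1.0725; dividend-adjusted growth = e^(0.07−0.01) = 1.0618.
Risk-neutral probability p = (1.0618 − 0.95)/(1.15 − 0.95) = 0.1118/0.2000 = 0.5592
Terminal stock prices: S_u = 74.75, S_d = 61.75
Terminal payoffs (S − K): max(14.75, 0) = 14.75, max(1.75, 0) = 1.75
Node 0 (S = 65): V_0 = e^(−0.07)·[0.5592·14.7500 + 0.4408·1.7500] = 8.4096

€8.41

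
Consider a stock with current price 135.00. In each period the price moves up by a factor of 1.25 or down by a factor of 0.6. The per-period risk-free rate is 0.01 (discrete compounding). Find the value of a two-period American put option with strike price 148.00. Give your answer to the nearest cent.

35.17

Risk-neutral probability p = (1 + 0.01 − 0.6)/(1.25 − 0.6) = 0.4100/0.6500 = 0.6308
Terminal stock prices: S_uu = 210.9, S_ud = 101.2, S_dd = 48.6
Terminal payoffs (K − S): max(-62.94, 0) = 0, max(46.75, 0) = 46.75, max(99.4, 0) = 99.4
Node u (S = 168.8): continuation = 1/1.01·[0.6308·0.0000 + 0.3692·46.7500] = 17.0906; exercise value = 0.0000 ≤ continuation, so V_u = 17.0906
Node d (S = 81): continuation = 1/1.01·[0.6308·46.7500 + 0.3692·99.4000] = 65.5347; exercise value = 67.0000 > continuation, so V_d = 67.0000 (exercise)
Node 0 (S = 135): continuation = 1/1.01·[0.6308·17.0906 + 0.3692·67.0000] = 35.1670; exercise value = 13.0000 ≤ continuation, so V_0 = 35.1670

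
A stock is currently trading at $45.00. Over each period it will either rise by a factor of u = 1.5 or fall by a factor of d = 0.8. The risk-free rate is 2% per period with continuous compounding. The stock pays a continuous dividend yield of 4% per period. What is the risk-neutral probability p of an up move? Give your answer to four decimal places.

p = 0.2574

Per-period risk-free factor R = e^0.02 = 1.0202; dividend-adjusted growth = e^(0.02−0.04) = 0.9802.
Risk-neutral probability p = (0.9802 − 0.8)/(1.5 − 0.8) = 0.1802/0.7000 = 0.2574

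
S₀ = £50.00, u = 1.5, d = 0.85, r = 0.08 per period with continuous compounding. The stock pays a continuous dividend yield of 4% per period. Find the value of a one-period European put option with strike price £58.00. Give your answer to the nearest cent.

Per-period risk-free factor R = e^0.08 = 1.0833; dividend-adjusted growth = e^(0.08−0.04) = 1.0408.
Risk-neutral probability p = (1.0408 − 0.85)/(1.5 − 0.85) = 0.1908/0.6500 = 0.2936
Terminal stock prices: S_u = 75, S_d = 42.5
Terminal payoffs (K − S): max(-17, 0) = 0, max(15.5, 0) = 15.5
Node 0 (S = 50): V_0 = e^(−0.08)·[0.2936·0.0000 + 0.7064·15.5000] = 10.1080

£10.11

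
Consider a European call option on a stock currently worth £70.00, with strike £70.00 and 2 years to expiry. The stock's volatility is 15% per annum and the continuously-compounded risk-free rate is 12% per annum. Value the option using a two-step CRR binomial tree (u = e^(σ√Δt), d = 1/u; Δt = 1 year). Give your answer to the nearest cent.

CRR parameters: u = e^(σ√Δt) = e^(0.15·√1) = 1.1618, d = 1/u = 0.8607
Per-period rate: rΔt = 0.12·1 = 0.12, so R = e^0.12 = 1.1275
Risk-neutral probability p = (e^0.12 − 0.8607)/(1.1618 − 0.8607) = 0.2668/0.3011 = 0.8860
Terminal stock prices: S_uu = 94.49, S_ud = 70, S_dd = 51.86
Terminal payoffs (S − K): max(24.49, 0) = 24.49, max(0, 0) = 0, max(-18.14, 0) = 0
Node u (S = 81.33): V_u = e^(−0.12)·[0.8860·24.4901 + 0.1140·0.0000] = 19.2440
Node d (S = 60.25): V_d = e^(−0.12)·[0.8860·0.0000 + 0.1140·0.0000] = 0.0000
Node 0 (S = 70): V_0 = e^(−0.12)·[0.8860·19.2440 + 0.1140·0.0000] = 15.1216

£15.12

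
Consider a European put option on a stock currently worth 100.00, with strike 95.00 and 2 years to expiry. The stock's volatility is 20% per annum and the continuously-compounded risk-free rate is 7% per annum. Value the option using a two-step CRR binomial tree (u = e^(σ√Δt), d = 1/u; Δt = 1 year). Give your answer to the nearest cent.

3.32

CRR parameters: u = e^(σ√Δt) = e^(0.2·√1) = 1.2214, d = 1/u = 0.8187
Per-period rate: rΔt = 0.07·1 = 0.07, so R = e^0.07 = 1.0725
Risk-neutral probability p = (e^0.07 − 0.8187)/(1.2214 − 0.8187) = 0.2538/0.4027 = 0.6302
Terminal stock prices: S_uu = 149.2, S_ud = 100, S_dd = 67.03
Terminal payoffs (K − S): max(-54.18, 0) = 0, max(-5, 0) = 0, max(27.97, 0) = 27.97
Node u (S = 122.1): V_u = e^(−0.07)·[0.6302·0.0000 + 0.3698·0.0000] = 0.0000
Node d (S = 81.87): V_d = e^(−0.07)·[0.6302·0.0000 + 0.3698·27.9680] = 9.6425
Node 0 (S = 100): V_0 = e^(−0.07)·[0.6302·0.0000 + 0.3698·9.6425] = 3.3244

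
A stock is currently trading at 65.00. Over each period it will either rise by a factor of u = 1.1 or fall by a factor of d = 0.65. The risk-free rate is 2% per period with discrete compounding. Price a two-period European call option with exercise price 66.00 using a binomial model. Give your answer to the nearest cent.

Risk-neutral probability p = (1 + 0.02 − 0.65)/(1.1 − 0.65) = 0.3700/0.4500 = 0.8222
Terminal stock prices: S_uu = 78.65, S_ud = 46.48, S_dd = 27.46
Terminal payoffs (S − K): max(12.65, 0) = 12.65, max(-19.52, 0) = 0, max(-38.54, 0) = 0
Node u (S = 71.5): V_u = 1/1.02·[0.8222·12.6500 + 0.1778·0.0000] = 10.1972
Node d (S = 42.25): V_d = 1/1.02·[0.8222·0.0000 + 0.1778·0.0000] = 0.0000
Node 0 (S = 65): V_0 = 1/1.02·[0.8222·10.1972 + 0.1778·0.0000] = 8.2199

8.22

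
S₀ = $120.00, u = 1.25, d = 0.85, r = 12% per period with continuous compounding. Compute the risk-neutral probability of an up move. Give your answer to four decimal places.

Risk-neutral probability p = (e^0.12 − 0.85)/(1.25 − 0.85) = 0.2775/0.4000 = 0.6937

p = 0.6937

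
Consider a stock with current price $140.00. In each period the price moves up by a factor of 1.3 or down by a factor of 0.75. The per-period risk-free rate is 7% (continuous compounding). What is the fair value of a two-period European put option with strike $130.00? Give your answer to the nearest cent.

Risk-neutral probability p = (e^0.07 − 0.75)/(1.3 − 0.75) = 0.3225/0.5500 = 0.5864
Terminal stock prices: S_uu = 236.6, S_ud = 136.5, S_dd = 78.75
Terminal payoffs (K − S): max(-106.6, 0) = 0, max(-6.5, 0) = 0, max(51.25, 0) = 51.25
Node u (S = 182): V_u = e^(−0.07)·[0.5864·0.0000 + 0.4136·0.0000] = 0.0000
Node d (S = 105): V_d = e^(−0.07)·[0.5864·0.0000 + 0.4136·51.2500] = 19.7650
Node 0 (S = 140): V_0 = e^(−0.07)·[0.5864·0.0000 + 0.4136·19.7650] = 7.6225

$7.62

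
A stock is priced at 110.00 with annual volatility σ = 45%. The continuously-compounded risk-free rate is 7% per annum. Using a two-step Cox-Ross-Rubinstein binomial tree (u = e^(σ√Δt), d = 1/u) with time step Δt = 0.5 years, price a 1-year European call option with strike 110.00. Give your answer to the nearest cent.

CRR parameters: u = e^(σ√Δt) = e^(0.45·√0.5) = 1.3746, d = 1/u = 0.7275
Per-period rate: rΔt = 0.07·0.5 = 0.035, so R = e^0.035 = 1.0356
Risk-neutral probability p = (e^0.035 − 0.7275)/(1.3746 − 0.7275) = 0.3082/0.6472 = 0.4762
Terminal stock prices: S_uu = 207.9, S_ud = 110, S_dd = 58.21
Terminal payoffs (S − K): max(97.86, 0) = 97.86, max(0, 0) = 0, max(-51.79, 0) = 0
Node u (S = 151.2): V_u = e^(−0.035)·[0.4762·97.8624 + 0.5238·0.0000] = 44.9947
Node d (S = 80.02): V_d = e^(−0.035)·[0.4762·0.0000 + 0.5238·0.0000] = 0.0000
Node 0 (S = 110): V_0 = e^(−0.035)·[0.4762·44.9947 + 0.5238·0.0000] = 20.6875

20.69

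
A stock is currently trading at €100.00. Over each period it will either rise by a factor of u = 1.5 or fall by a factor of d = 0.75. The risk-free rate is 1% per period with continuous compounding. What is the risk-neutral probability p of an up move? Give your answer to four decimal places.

Risk-neutral probability p = (e^0.01 − 0.75)/(1.5 − 0.75) = 0.2601/0.7500 = 0.3467

p = 0.3467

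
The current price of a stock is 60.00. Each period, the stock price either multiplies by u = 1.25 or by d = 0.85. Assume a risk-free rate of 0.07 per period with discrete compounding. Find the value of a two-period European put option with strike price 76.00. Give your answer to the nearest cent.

11.07

Risk-neutral probability p = (1 + 0.07 − 0.85)/(1.25 − 0.85) = 0.2200/0.4000 = 0.5500
Terminal stock prices: S_uu = 93.75, S_ud = 63.75, S_dd = 43.35
Terminal payoffs (K − S): max(-17.75, 0) = 0, max(12.25, 0) = 12.25, max(32.65, 0) = 32.65
Node u (S = 75): V_u = 1/1.07·[0.5500·0.0000 + 0.4500·12.2500] = 5.1519
Node d (S = 51): V_d = 1/1.07·[0.5500·12.2500 + 0.4500·32.6500] = 20.0280
Node 0 (S = 60): V_0 = 1/1.07·[0.5500·5.1519 + 0.4500·20.0280] = 11.0712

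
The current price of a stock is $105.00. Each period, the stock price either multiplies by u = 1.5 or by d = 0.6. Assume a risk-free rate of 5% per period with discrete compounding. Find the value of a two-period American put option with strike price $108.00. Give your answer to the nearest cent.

Risk-neutral probability p = (1 + 0.05 − 0.6)/(1.5 − 0.6) = 0.4500/0.9000 = 0.5000
Terminal stock prices: S_uu = 236.2, S_ud = 94.5, S_dd = 37.8
Terminal payoffs (K − S): max(-128.2, 0) = 0, max(13.5, 0) = 13.5, max(70.2, 0) = 70.2
Node u (S = 157.5): continuation = 1/1.05·[0.5000·0.0000 + 0.5000·13.5000] = 6.4286; exercise value = 0.0000 ≤ continuation, so V_u = 6.4286
Node d (S = 63): continuation = 1/1.05·[0.5000·13.5000 + 0.5000·70.2000] = 39.8571; exercise value = 45.0000 > continuation, so V_d = 45.0000 (exercise)
Node 0 (S = 105): continuation = 1/1.05·[0.5000·6.4286 + 0.5000·45.0000] = 24.4898; exercise value = 3.0000 ≤ continuation, so V_0 = 24.4898

$24.49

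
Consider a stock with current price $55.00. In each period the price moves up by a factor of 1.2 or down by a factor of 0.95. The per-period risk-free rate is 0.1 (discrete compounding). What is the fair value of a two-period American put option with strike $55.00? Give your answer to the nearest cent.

$1.00

Risk-neutral probability p = (1 + 0.1 − 0.95)/(1.2 − 0.95) = 0.1500/0.2500 = 0.6000
Terminal stock prices: S_uu = 79.2, S_ud = 62.7, S_dd = 49.64
Terminal payoffs (K − S): max(-24.2, 0) = 0, max(-7.7, 0) = 0, max(5.363, 0) = 5.363
Node u (S = 66): continuation = 1/1.1·[0.6000·0.0000 + 0.4000·0.0000] = 0.0000; exercise value = 0.0000 ≤ continuation, so V_u = 0.0000
Node d (S = 52.25): continuation = 1/1.1·[0.6000·0.0000 + 0.4000·5.3625] = 1.9500; exercise value = 2.7500 > continuation, so V_d = 2.7500 (exercise)
Node 0 (S = 55): continuation = 1/1.1·[0.6000·0.0000 + 0.4000·2.7500] = 1.0000; exercise value = 0.0000 ≤ continuation, so V_0 = 1.0000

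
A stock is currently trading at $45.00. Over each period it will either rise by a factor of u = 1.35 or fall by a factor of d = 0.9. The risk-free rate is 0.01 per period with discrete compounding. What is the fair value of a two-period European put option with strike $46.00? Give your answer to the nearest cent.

$5.34

Risk-neutral probability p = (1 + 0.01 − 0.9)/(1.35 − 0.9) = 0.1100/0.4500 = 0.2444
Terminal stock prices: S_uu = 82.01, S_ud = 54.68, S_dd = 36.45
Terminal payoffs (K − S): max(-36.01, 0) = 0, max(-8.675, 0) = 0, max(9.55, 0) = 9.55
Node u (S = 60.75): V_u = 1/1.01·[0.2444·0.0000 + 0.7556·0.0000] = 0.0000
Node d (S = 40.5): V_d = 1/1.01·[0.2444·0.0000 + 0.7556·9.5500] = 7.1441
Node 0 (S = 45): V_0 = 1/1.01·[0.2444·0.0000 + 0.7556·7.1441] = 5.3443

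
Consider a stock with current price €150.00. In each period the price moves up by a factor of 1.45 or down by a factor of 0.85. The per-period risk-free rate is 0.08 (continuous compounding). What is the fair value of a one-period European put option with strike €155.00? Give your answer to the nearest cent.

€15.52

Risk-neutral probability p = (e^0.08 − 0.85)/(1.45 − 0.85) = 0.2333/0.6000 = 0.3888
Terminal stock prices: S_u = 217.5, S_d = 127.5
Terminal payoffs (K − S): max(-62.5, 0) = 0, max(27.5, 0) = 27.5
Node 0 (S = 150): V_0 = e^(−0.08)·[0.3888·0.0000 + 0.6112·27.5000] = 15.5154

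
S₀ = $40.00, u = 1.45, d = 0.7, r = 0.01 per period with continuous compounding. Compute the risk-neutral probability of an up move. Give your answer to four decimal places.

p = 0.4134

Risk-neutral probability p = (e^0.01 − 0.7)/(1.45 − 0.7) = 0.3101/0.7500 = 0.4134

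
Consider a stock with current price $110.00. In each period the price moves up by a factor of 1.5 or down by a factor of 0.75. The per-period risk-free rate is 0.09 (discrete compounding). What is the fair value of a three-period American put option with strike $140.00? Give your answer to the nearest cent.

$33.77

Risk-neutral probability p = (1 + 0.09 − 0.75)/(1.5 − 0.75) = 0.3400/0.7500 = 0.4533
Terminal stock prices: S_uuu = 371.2, S_uud = 185.6, S_udd = 92.81, S_ddd = 46.41
Terminal payoffs (K − S): max(-231.2, 0) = 0, max(-45.62, 0) = 0, max(47.19, 0) = 47.19, max(93.59, 0) = 93.59
Node uu (S = 247.5): continuation = 1/1.09·[0.4533·0.0000 + 0.5467·0.0000] = 0.0000; exercise value = 0.0000 ≤ continuation, so V_uu = 0.0000
Node ud (S = 123.8): continuation = 1/1.09·[0.4533·0.0000 + 0.5467·47.1875] = 23.6659; exercise value = 16.2500 ≤ continuation, so V_ud = 23.6659
Node dd (S = 61.88): continuation = 1/1.09·[0.4533·47.1875 + 0.5467·93.5938] = 66.5654; exercise value = 78.1250 > continuation, so V_dd = 78.1250 (exercise)
Node u (S = 165): continuation = 1/1.09·[0.4533·0.0000 + 0.5467·23.6659] = 11.8691; exercise value = 0.0000 ≤ continuation, so V_u = 11.8691
Node d (S = 82.5): continuation = 1/1.09·[0.4533·23.6659 + 0.5467·78.1250] = 49.0247; exercise value = 57.5000 > continuation, so V_d = 57.5000 (exercise)
Node 0 (S = 110): continuation = 1/1.09·[0.4533·11.8691 + 0.5467·57.5000] = 33.7743; exercise value = 30.0000 ≤ continuation, so V_0 = 33.7743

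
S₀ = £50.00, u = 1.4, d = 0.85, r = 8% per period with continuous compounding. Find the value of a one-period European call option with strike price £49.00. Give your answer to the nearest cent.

Risk-neutral probability p = (e^0.08 − 0.85)/(1.4 − 0.85) = 0.2333/0.5500 = 0.4242
Terminal stock prices: S_u = 70, S_d = 42.5
Terminal payoffs (S − K): max(21, 0) = 21, max(-6.5, 0) = 0
Node 0 (S = 50): V_0 = e^(−0.08)·[0.4242·21.0000 + 0.5758·0.0000] = 8.2225

£8.22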